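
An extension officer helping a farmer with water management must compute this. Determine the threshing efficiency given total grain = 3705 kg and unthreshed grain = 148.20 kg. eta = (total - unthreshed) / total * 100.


eta = (total - unthreshed) / total * 100
    = (3705 - 148.20) / 3705 * 100
    = 3556.80 / 3705 * 100
    = 96%


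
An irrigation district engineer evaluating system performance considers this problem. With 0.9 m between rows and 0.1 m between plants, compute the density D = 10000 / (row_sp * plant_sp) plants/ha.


D = 10000 / (row_sp * plant_sp)
  = 10000 / (0.9 * 0.1)
  = 10000 / 0.0900
  = 111111.11 plants/ha


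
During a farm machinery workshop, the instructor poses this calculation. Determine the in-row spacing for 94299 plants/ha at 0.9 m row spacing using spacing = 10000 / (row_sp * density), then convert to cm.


spacing = 10000 / (row_sp * density)
        = 10000 / (0.9 * 94299)
        = 10000 / 84869.10
        = 0.11783 m = 11.78 cm


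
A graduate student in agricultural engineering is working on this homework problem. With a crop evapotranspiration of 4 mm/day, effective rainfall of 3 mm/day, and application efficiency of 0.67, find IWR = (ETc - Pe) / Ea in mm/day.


IWR = (ETc - Pe) / Ea
    = (4 - 3) / 0.67
    = 1 / 0.67
    = 1.49 mm/day


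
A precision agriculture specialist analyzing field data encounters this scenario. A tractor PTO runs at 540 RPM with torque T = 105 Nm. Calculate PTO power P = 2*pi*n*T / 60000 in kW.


P = 2*pi*n*T / 60000
  = 2*pi * 540 * 105 / 60000
  = 356256.61 / 60000
  = 5.94 kW


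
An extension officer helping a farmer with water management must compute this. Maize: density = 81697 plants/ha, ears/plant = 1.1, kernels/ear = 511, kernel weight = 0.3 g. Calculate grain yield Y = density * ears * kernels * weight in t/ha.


Y = density * ears * kernels * kw
  = 81697 * 1.1 * 511 * 0.3 g/ha
  = 13776565.11 g/ha
  = 13776.57 kg/ha = 13.78 t/ha


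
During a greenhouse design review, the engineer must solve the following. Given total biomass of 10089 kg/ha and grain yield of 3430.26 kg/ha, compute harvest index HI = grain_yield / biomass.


HI = grain_yield / biomass
   = 3430.26 / 10089
   = 0.34


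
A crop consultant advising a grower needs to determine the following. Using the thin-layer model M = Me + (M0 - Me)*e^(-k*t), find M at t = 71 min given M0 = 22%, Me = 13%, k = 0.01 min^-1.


M = Me + (M0 - Me) * e^(-k*t)
  = 13 + (22 - 13) * e^(-0.01*71)
  = 13 + 9 * e^(-0.710)
  = 13 + 9 * 0.49164
  = 13 + 4.4248
  = 17.42%


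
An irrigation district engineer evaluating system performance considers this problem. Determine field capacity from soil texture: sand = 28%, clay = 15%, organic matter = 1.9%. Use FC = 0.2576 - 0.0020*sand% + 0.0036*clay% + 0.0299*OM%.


FC = 0.2576 - 0.0020*28 + 0.0036*15 + 0.0299*1.9
   = 0.2576 - 0.0560 + 0.0540 + 0.0568
   = 0.3124


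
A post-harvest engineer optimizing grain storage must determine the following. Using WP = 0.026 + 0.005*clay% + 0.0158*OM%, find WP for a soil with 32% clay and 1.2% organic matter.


WP = 0.026 + 0.005*32 + 0.0158*1.2
   = 0.026 + 0.1600 + 0.0190
   = 0.2050


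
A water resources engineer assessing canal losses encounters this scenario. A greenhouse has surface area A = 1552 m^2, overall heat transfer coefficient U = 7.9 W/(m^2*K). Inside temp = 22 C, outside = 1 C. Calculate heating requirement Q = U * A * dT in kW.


dT = 22 - (1) = 21 K
Q = U * A * dT
  = 7.9 * 1552 * 21
  = 257476.80 W = 257.48 kW


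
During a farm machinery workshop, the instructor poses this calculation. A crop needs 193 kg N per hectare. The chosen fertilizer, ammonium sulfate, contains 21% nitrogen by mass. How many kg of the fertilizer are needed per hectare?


Rate = N_required / (N_content / 100)
     = 193 / (21 / 100)
     = 193 / 0.21
     = 919.05 kg/ha


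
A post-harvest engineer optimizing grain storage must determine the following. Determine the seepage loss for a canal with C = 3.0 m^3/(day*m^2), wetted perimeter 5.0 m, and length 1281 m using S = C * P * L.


S = C * P * L
  = 3.0 * 5.0 * 1281
  = 19215 m^3/day


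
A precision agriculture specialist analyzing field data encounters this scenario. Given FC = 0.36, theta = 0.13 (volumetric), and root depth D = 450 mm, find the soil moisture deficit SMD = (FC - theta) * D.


SMD = (FC - theta) * D
    = (0.36 - 0.13) * 450
    = 0.230 * 450
    = 103.50 mm


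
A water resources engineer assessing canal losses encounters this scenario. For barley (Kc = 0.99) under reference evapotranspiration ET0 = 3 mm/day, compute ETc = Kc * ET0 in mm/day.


ETc = Kc * ET0
    = 0.99 * 3
    = 2.97 mm/day


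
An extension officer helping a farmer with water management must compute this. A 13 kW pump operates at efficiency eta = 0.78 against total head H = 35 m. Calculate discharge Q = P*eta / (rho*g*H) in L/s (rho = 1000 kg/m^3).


Q = (P * 1000 * eta) / (rho * g * H)
  = (13 * 1000 * 0.78) / (1000 * 9.81 * 35)
  = 10140 / 343350
  = 0.02953 m^3/s = 29.53 L/s


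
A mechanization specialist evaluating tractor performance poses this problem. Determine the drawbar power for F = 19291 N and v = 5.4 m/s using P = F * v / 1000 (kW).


P = F * v / 1000
  = 19291 * 5.4 / 1000
  = 104171.40 / 1000
  = 104.17 kW


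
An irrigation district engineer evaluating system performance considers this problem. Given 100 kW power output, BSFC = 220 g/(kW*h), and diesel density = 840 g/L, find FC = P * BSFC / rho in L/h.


FC = P * BSFC / rho_fuel
   = 100 * 220 / 840
   = 22000 / 840
   = 26.19 L/h


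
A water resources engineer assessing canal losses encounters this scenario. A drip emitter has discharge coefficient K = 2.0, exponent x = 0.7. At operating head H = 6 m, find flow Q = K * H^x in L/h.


Q = K * H^x
  = 2.0 * 6^0.7
  = 2.0 * 3.5051
  = 7.01 L/h


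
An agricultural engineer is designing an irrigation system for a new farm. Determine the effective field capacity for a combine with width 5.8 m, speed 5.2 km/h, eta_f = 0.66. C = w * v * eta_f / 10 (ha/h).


C = w * v * eta_f / 10
  = 5.8 * 5.2 * 0.66 / 10
  = 19.91 / 10
  = 1.99 ha/h


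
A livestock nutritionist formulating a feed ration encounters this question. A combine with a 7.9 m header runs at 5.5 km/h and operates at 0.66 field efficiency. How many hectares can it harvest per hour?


C = w * v * eta_f / 10
  = 7.9 * 5.5 * 0.66 / 10
  = 28.68 / 10
  = 2.87 ha/h


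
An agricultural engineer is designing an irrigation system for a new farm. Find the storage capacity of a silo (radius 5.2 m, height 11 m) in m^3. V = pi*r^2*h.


V = pi * r^2 * h
  = pi * 5.2^2 * 11
  = pi * 27.04 * 11
  = 934.44 m^3


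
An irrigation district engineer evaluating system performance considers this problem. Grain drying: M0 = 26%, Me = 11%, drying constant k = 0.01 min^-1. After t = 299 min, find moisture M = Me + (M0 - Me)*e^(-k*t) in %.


M = Me + (M0 - Me) * e^(-k*t)
  = 11 + (26 - 11) * e^(-0.01*299)
  = 11 + 15 * e^(-2.990)
  = 11 + 15 * 0.05029
  = 11 + 0.7543
  = 11.75%


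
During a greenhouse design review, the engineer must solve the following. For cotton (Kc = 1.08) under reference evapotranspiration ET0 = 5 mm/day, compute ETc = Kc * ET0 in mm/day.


ETc = Kc * ET0
    = 1.08 * 5
    = 5.40 mm/day


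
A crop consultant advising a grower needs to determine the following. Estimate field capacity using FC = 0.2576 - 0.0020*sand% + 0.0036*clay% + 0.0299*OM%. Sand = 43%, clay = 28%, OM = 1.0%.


FC = 0.2576 - 0.0020*43 + 0.0036*28 + 0.0299*1.0
   = 0.2576 - 0.0860 + 0.1008 + 0.0299
   = 0.3023


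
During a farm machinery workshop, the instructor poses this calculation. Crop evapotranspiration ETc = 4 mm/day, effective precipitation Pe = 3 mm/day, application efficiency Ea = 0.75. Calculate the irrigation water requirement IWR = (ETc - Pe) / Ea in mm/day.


IWR = (ETc - Pe) / Ea
    = (4 - 3) / 0.75
    = 1 / 0.75
    = 1.33 mm/day


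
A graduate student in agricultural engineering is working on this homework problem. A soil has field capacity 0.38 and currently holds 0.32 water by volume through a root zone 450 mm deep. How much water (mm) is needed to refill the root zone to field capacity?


SMD = (FC - theta) * D
    = (0.38 - 0.32) * 450
    = 0.060 * 450
    = 27 mm


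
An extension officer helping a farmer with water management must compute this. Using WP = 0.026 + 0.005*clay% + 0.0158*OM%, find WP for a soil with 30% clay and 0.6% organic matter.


WP = 0.026 + 0.005*30 + 0.0158*0.6
   = 0.026 + 0.1500 + 0.0095
   = 0.1855


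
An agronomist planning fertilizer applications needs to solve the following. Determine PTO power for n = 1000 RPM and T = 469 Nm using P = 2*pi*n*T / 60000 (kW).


P = 2*pi*n*T / 60000
  = 2*pi * 1000 * 469 / 60000
  = 2946813.91 / 60000
  = 49.11 kW


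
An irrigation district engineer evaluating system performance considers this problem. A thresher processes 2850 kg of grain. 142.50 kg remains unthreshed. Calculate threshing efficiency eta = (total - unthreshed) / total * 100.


eta = (total - unthreshed) / total * 100
    = (2850 - 142.50) / 2850 * 100
    = 2707.50 / 2850 * 100
    = 95%


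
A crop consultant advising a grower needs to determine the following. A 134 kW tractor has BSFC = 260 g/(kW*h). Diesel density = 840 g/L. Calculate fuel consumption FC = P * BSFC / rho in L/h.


FC = P * BSFC / rho_fuel
   = 134 * 260 / 840
   = 34840 / 840
   = 41.48 L/h


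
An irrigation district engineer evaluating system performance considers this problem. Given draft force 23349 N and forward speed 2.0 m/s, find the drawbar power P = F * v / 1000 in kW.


P = F * v / 1000
  = 23349 * 2.0 / 1000
  = 46698 / 1000
  = 46.70 kW


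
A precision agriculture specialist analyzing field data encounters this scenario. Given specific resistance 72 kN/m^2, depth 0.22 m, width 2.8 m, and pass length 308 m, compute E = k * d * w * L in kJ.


E = k * d * w * L
  = 72 * 0.22 * 2.8 * 308
  = 13660.42 kJ


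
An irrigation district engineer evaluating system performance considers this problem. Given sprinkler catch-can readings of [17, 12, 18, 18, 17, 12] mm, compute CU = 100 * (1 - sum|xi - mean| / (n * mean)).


xbar = 94 / 6 = 15.667
sum|xi - xbar| = 14.667
CU = 100 * (1 - 14.667 / (6 * 15.667))
   = 100 * (1 - 0.1560)
   = 84.40%


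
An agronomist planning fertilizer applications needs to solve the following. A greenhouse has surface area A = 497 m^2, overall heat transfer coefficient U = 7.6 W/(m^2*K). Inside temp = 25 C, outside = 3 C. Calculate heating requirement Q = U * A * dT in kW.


dT = 25 - (3) = 22 K
Q = U * A * dT
  = 7.6 * 497 * 22
  = 83098.40 W = 83.10 kW


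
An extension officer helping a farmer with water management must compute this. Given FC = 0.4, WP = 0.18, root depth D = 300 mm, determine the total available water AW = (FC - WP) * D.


AW = (FC - WP) * D
   = (0.4 - 0.18) * 300
   = 0.22 * 300
   = 66 mm


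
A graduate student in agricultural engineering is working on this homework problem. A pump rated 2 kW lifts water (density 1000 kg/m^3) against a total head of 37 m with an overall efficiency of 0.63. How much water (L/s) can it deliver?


Q = (P * 1000 * eta) / (rho * g * H)
  = (2 * 1000 * 0.63) / (1000 * 9.81 * 37)
  = 1260 / 362970
  = 0.00347 m^3/s = 3.47 L/s


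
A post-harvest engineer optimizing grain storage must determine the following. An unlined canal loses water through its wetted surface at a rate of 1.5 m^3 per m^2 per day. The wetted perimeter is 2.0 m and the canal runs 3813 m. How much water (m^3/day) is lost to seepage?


S = C * P * L
  = 1.5 * 2.0 * 3813
  = 11439 m^3/day


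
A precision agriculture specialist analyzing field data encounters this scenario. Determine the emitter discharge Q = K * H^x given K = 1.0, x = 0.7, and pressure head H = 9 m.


Q = K * H^x
  = 1.0 * 9^0.7
  = 1.0 * 4.6555
  = 4.66 L/h


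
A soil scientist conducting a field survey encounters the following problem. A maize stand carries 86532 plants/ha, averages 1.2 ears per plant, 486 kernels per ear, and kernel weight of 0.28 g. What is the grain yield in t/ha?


Y = density * ears * kernels * kw
  = 86532 * 1.2 * 486 * 0.28 g/ha
  = 14130329.47 g/ha
  = 14130.33 kg/ha = 14.13 t/ha


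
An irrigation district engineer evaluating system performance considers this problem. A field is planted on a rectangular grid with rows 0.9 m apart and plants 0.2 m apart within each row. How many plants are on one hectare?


D = 10000 / (row_sp * plant_sp)
  = 10000 / (0.9 * 0.2)
  = 10000 / 0.1800
  = 55555.56 plants/ha


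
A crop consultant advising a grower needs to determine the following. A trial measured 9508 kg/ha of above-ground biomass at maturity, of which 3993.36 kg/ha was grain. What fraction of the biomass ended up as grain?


HI = grain_yield / biomass
   = 3993.36 / 9508
   = 0.42


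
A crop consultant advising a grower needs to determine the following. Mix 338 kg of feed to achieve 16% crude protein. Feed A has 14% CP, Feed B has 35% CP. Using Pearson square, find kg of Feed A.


parts_A = CP_b - target = 35 - 16 = 19
parts_B = target - CP_a = 16 - 14 = 2
total_parts = 19 + 2 = 21
Feed A = 338 * 19 / 21 = 305.81 kg
Feed B = 338 * 2 / 21 = 32.19 kg

305.81 kg


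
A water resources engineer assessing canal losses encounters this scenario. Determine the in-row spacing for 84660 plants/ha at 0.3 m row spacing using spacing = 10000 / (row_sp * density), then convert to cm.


spacing = 10000 / (row_sp * density)
        = 10000 / (0.3 * 84660)
        = 10000 / 25398
        = 0.39373 m = 39.37 cm


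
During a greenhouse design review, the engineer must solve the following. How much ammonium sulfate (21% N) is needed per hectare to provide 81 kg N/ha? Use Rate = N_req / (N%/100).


Rate = N_required / (N_content / 100)
     = 81 / (21 / 100)
     = 81 / 0.21
     = 385.71 kg/ha


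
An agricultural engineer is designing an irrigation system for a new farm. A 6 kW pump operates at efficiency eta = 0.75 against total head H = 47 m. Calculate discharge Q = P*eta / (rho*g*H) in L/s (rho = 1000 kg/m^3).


Q = (P * 1000 * eta) / (rho * g * H)
  = (6 * 1000 * 0.75) / (1000 * 9.81 * 47)
  = 4500 / 461070
  = 0.00976 m^3/s = 9.76 L/s


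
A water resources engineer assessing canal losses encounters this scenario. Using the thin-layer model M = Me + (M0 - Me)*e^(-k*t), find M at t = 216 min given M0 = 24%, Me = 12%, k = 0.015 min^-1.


M = Me + (M0 - Me) * e^(-k*t)
  = 12 + (24 - 12) * e^(-0.015*216)
  = 12 + 12 * e^(-3.240)
  = 12 + 12 * 0.03916
  = 12 + 0.4700
  = 12.47%


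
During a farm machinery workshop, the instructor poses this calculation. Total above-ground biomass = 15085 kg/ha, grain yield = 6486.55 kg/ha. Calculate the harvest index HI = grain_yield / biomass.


HI = grain_yield / biomass
   = 6486.55 / 15085
   = 0.43


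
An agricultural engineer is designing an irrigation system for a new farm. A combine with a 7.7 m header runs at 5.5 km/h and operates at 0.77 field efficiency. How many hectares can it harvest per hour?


C = w * v * eta_f / 10
  = 7.7 * 5.5 * 0.77 / 10
  = 32.61 / 10
  = 3.26 ha/h


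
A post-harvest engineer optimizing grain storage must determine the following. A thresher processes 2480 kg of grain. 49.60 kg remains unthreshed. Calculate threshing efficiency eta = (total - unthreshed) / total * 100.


eta = (total - unthreshed) / total * 100
    = (2480 - 49.60) / 2480 * 100
    = 2430.40 / 2480 * 100
    = 98%


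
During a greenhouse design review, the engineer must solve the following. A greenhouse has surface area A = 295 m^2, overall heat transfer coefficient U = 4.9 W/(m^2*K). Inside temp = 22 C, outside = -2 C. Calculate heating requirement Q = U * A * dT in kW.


dT = 22 - (-2) = 24 K
Q = U * A * dT
  = 4.9 * 295 * 24
  = 34692 W = 34.69 kW


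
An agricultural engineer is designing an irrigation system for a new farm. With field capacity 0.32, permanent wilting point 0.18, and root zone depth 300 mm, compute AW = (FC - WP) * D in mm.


AW = (FC - WP) * D
   = (0.32 - 0.18) * 300
   = 0.14 * 300
   = 42 mm


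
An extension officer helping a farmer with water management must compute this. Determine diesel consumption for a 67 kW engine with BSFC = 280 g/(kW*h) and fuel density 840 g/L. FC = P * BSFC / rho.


FC = P * BSFC / rho_fuel
   = 67 * 280 / 840
   = 18760 / 840
   = 22.33 L/h


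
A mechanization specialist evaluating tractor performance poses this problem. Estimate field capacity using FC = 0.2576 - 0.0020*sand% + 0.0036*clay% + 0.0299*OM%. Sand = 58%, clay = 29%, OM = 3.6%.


FC = 0.2576 - 0.0020*58 + 0.0036*29 + 0.0299*3.6
   = 0.2576 - 0.1160 + 0.1044 + 0.1076
   = 0.3536


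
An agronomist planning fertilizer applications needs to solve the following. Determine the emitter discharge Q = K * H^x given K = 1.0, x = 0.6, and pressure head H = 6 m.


Q = K * H^x
  = 1.0 * 6^0.6
  = 1.0 * 2.9302
  = 2.93 L/h


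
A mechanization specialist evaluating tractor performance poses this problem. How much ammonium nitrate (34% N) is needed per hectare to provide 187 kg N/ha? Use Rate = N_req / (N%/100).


Rate = N_required / (N_content / 100)
     = 187 / (34 / 100)
     = 187 / 0.34
     = 550 kg/ha


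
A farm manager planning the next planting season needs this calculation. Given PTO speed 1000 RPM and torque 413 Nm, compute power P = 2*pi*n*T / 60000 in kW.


P = 2*pi*n*T / 60000
  = 2*pi * 1000 * 413 / 60000
  = 2594955.53 / 60000
  = 43.25 kW


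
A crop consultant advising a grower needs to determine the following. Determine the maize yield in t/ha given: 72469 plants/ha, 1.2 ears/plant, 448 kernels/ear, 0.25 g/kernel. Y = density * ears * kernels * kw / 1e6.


Y = density * ears * kernels * kw
  = 72469 * 1.2 * 448 * 0.25 g/ha
  = 9739833.60 g/ha
  = 9739.83 kg/ha = 9.74 t/ha


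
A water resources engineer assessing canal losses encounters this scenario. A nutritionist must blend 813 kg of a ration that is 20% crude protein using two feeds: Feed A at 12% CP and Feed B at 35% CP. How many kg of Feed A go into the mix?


parts_A = CP_b - target = 35 - 20 = 15
parts_B = target - CP_a = 20 - 12 = 8
total_parts = 15 + 8 = 23
Feed A = 813 * 15 / 23 = 530.22 kg
Feed B = 813 * 8 / 23 = 282.78 kg

530.22 kg


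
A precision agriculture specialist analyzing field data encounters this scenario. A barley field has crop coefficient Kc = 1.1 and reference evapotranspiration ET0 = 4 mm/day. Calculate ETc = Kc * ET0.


ETc = Kc * ET0
    = 1.1 * 4
    = 4.40 mm/day


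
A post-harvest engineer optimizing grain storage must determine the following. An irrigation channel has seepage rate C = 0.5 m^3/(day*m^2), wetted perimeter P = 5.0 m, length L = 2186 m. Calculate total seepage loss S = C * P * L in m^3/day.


S = C * P * L
  = 0.5 * 5.0 * 2186
  = 5465 m^3/day


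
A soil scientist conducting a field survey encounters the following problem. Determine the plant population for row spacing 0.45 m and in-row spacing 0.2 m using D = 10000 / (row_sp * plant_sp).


D = 10000 / (row_sp * plant_sp)
  = 10000 / (0.45 * 0.2)
  = 10000 / 0.0900
  = 111111.11 plants/ha


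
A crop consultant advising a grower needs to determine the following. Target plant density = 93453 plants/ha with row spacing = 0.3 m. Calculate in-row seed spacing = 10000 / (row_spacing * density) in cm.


spacing = 10000 / (row_sp * density)
        = 10000 / (0.3 * 93453)
        = 10000 / 28035.90
        = 0.35669 m = 35.67 cm


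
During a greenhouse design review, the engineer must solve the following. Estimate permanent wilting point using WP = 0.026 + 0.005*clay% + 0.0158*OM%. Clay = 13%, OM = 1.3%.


WP = 0.026 + 0.005*13 + 0.0158*1.3
   = 0.026 + 0.0650 + 0.0205
   = 0.1115


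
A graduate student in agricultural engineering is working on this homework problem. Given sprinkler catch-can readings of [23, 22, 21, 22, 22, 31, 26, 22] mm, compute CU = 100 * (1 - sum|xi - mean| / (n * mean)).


xbar = 189 / 8 = 23.625
sum|xi - xbar| = 19.500
CU = 100 * (1 - 19.500 / (8 * 23.625))
   = 100 * (1 - 0.1032)
   = 89.68%


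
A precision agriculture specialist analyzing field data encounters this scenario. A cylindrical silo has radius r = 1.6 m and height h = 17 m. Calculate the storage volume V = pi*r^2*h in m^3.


V = pi * r^2 * h
  = pi * 1.6^2 * 17
  = pi * 2.56 * 17
  = 136.72 m^3


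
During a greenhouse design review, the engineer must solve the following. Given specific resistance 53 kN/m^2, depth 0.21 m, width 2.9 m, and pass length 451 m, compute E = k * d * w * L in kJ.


E = k * d * w * L
  = 53 * 0.21 * 2.9 * 451
  = 14556.93 kJ


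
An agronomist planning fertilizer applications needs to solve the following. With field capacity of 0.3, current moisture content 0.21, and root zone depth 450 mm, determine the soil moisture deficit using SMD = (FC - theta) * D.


SMD = (FC - theta) * D
    = (0.3 - 0.21) * 450
    = 0.090 * 450
    = 40.50 mm


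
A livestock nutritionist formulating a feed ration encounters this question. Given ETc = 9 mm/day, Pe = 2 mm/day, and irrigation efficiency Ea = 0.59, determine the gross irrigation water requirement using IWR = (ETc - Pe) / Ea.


IWR = (ETc - Pe) / Ea
    = (9 - 2) / 0.59
    = 7 / 0.59
    = 11.86 mm/day


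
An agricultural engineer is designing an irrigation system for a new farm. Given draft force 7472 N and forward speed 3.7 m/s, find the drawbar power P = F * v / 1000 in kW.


P = F * v / 1000
  = 7472 * 3.7 / 1000
  = 27646.40 / 1000
  = 27.65 kW


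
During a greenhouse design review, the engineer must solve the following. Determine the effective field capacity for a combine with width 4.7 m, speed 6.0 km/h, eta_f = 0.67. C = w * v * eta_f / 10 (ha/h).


C = w * v * eta_f / 10
  = 4.7 * 6.0 * 0.67 / 10
  = 18.89 / 10
  = 1.89 ha/h


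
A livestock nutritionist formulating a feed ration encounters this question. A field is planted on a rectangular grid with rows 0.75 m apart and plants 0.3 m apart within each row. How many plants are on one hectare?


D = 10000 / (row_sp * plant_sp)
  = 10000 / (0.75 * 0.3)
  = 10000 / 0.2250
  = 44444.44 plants/ha


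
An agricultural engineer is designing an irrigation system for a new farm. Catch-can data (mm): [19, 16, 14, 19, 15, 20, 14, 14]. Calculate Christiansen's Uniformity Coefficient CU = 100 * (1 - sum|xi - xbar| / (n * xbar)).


xbar = 131 / 8 = 16.375
sum|xi - xbar| = 17.750
CU = 100 * (1 - 17.750 / (8 * 16.375))
   = 100 * (1 - 0.1355)
   = 86.45%


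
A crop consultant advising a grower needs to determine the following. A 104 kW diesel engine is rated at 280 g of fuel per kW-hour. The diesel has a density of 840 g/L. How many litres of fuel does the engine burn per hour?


FC = P * BSFC / rho_fuel
   = 104 * 280 / 840
   = 29120 / 840
   = 34.67 L/h


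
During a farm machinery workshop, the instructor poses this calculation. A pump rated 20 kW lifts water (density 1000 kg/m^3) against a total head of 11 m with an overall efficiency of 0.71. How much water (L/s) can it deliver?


Q = (P * 1000 * eta) / (rho * g * H)
  = (20 * 1000 * 0.71) / (1000 * 9.81 * 11)
  = 14200 / 107910
  = 0.13159 m^3/s = 131.59 L/s


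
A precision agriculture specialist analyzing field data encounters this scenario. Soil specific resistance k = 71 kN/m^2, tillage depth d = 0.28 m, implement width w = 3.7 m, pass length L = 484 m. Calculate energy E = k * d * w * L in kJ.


E = k * d * w * L
  = 71 * 0.28 * 3.7 * 484
  = 35601.10 kJ


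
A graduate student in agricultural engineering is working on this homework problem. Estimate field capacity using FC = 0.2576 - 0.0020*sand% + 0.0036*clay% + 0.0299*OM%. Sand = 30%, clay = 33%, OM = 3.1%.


FC = 0.2576 - 0.0020*30 + 0.0036*33 + 0.0299*3.1
   = 0.2576 - 0.0600 + 0.1188 + 0.0927
   = 0.4091


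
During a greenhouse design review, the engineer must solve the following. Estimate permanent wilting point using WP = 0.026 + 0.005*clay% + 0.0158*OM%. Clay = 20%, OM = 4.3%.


WP = 0.026 + 0.005*20 + 0.0158*4.3
   = 0.026 + 0.1000 + 0.0679
   = 0.1939


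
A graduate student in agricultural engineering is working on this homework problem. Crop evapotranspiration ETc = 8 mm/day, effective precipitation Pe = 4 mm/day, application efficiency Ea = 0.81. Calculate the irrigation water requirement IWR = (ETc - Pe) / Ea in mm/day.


IWR = (ETc - Pe) / Ea
    = (8 - 4) / 0.81
    = 4 / 0.81
    = 4.94 mm/day


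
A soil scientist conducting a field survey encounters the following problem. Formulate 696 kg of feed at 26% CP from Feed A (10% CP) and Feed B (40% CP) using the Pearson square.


parts_A = CP_b - target = 40 - 26 = 14
parts_B = target - CP_a = 26 - 10 = 16
total_parts = 14 + 16 = 30
Feed A = 696 * 14 / 30 = 324.80 kg
Feed B = 696 * 16 / 30 = 371.20 kg

324.80 kg


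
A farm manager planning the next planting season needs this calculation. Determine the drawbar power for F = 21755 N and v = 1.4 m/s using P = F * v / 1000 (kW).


P = F * v / 1000
  = 21755 * 1.4 / 1000
  = 30457 / 1000
  = 30.46 kW


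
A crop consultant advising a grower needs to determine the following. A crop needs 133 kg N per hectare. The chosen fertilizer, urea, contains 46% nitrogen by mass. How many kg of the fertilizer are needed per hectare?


Rate = N_required / (N_content / 100)
     = 133 / (46 / 100)
     = 133 / 0.46
     = 289.13 kg/ha


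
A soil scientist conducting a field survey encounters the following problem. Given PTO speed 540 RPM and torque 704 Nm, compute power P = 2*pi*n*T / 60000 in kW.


P = 2*pi*n*T / 60000
  = 2*pi * 540 * 704 / 60000
  = 2388615.73 / 60000
  = 39.81 kW


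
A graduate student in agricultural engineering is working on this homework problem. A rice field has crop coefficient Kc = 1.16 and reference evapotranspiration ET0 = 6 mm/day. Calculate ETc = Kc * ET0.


ETc = Kc * ET0
    = 1.16 * 6
    = 6.96 mm/day


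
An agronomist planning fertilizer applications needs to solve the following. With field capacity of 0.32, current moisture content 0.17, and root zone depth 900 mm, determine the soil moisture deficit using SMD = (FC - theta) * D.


SMD = (FC - theta) * D
    = (0.32 - 0.17) * 900
    = 0.150 * 900
    = 135 mm


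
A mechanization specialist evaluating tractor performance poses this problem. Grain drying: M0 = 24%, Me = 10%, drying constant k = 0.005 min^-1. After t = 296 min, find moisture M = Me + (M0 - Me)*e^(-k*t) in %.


M = Me + (M0 - Me) * e^(-k*t)
  = 10 + (24 - 10) * e^(-0.005*296)
  = 10 + 14 * e^(-1.480)
  = 10 + 14 * 0.22764
  = 10 + 3.1869
  = 13.19%


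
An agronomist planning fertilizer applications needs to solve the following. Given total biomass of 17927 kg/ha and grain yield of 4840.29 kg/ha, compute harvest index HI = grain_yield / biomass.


HI = grain_yield / biomass
   = 4840.29 / 17927
   = 0.27


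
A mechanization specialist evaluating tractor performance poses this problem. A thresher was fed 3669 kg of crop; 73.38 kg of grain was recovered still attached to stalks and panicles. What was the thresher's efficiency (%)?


eta = (total - unthreshed) / total * 100
    = (3669 - 73.38) / 3669 * 100
    = 3595.62 / 3669 * 100
    = 98%


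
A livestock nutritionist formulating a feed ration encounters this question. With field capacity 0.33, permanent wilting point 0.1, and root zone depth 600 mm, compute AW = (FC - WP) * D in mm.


AW = (FC - WP) * D
   = (0.33 - 0.1) * 600
   = 0.23 * 600
   = 138 mm


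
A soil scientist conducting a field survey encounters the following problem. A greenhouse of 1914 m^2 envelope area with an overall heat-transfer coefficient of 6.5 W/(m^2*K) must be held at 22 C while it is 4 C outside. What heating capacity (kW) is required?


dT = 22 - (4) = 18 K
Q = U * A * dT
  = 6.5 * 1914 * 18
  = 223938 W = 223.94 kW


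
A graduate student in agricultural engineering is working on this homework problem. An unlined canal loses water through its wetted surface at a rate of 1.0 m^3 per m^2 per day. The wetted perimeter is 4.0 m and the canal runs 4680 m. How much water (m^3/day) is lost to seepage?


S = C * P * L
  = 1.0 * 4.0 * 4680
  = 18720 m^3/day


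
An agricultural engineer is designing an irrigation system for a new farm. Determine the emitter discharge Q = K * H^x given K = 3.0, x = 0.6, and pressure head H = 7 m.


Q = K * H^x
  = 3.0 * 7^0.6
  = 3.0 * 3.2141
  = 9.64 L/h


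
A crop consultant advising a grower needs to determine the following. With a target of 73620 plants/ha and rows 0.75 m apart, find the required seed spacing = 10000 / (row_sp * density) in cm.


spacing = 10000 / (row_sp * density)
        = 10000 / (0.75 * 73620)
        = 10000 / 55215
        = 0.18111 m = 18.11 cm


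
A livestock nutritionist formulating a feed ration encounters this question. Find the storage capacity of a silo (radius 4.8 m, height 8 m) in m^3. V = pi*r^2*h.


V = pi * r^2 * h
  = pi * 4.8^2 * 8
  = pi * 23.04 * 8
  = 579.06 m^3


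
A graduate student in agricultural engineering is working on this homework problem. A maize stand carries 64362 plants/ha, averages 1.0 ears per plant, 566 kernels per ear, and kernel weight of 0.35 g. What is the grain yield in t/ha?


Y = density * ears * kernels * kw
  = 64362 * 1.0 * 566 * 0.35 g/ha
  = 12750112.20 g/ha
  = 12750.11 kg/ha = 12.75 t/ha


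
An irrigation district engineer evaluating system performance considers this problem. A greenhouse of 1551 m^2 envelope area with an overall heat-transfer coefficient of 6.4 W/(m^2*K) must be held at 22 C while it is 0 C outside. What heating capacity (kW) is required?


dT = 22 - (0) = 22 K
Q = U * A * dT
  = 6.4 * 1551 * 22
  = 218380.80 W = 218.38 kW


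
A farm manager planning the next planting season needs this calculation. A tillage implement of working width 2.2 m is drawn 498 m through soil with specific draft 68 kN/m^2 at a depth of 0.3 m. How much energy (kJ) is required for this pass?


E = k * d * w * L
  = 68 * 0.3 * 2.2 * 498
  = 22350.24 kJ


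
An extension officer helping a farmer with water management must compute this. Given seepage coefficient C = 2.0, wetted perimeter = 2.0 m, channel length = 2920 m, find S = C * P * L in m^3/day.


S = C * P * L
  = 2.0 * 2.0 * 2920
  = 11680 m^3/day


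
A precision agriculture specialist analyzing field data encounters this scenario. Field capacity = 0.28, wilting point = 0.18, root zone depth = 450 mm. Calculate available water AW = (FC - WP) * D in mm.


AW = (FC - WP) * D
   = (0.28 - 0.18) * 450
   = 0.10 * 450
   = 45 mm


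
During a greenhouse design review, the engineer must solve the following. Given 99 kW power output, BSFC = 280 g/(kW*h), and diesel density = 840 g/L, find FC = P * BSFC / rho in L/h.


FC = P * BSFC / rho_fuel
   = 99 * 280 / 840
   = 27720 / 840
   = 33 L/h


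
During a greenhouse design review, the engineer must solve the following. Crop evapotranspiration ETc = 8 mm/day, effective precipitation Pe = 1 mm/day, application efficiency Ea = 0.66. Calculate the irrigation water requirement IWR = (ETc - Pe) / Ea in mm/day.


IWR = (ETc - Pe) / Ea
    = (8 - 1) / 0.66
    = 7 / 0.66
    = 10.61 mm/day


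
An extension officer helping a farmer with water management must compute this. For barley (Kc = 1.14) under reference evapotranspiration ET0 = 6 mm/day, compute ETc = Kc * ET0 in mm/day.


ETc = Kc * ET0
    = 1.14 * 6
    = 6.84 mm/day


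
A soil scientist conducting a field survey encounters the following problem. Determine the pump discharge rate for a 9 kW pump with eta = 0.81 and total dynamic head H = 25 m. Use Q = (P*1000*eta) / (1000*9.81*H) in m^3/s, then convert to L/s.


Q = (P * 1000 * eta) / (rho * g * H)
  = (9 * 1000 * 0.81) / (1000 * 9.81 * 25)
  = 7290 / 245250
  = 0.02972 m^3/s = 29.72 L/s


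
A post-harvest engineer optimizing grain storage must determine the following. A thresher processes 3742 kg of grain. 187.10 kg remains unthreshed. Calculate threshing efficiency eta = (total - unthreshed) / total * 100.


eta = (total - unthreshed) / total * 100
    = (3742 - 187.10) / 3742 * 100
    = 3554.90 / 3742 * 100
    = 95%


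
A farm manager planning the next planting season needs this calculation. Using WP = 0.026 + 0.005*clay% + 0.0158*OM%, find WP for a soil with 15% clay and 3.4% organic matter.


WP = 0.026 + 0.005*15 + 0.0158*3.4
   = 0.026 + 0.0750 + 0.0537
   = 0.1547


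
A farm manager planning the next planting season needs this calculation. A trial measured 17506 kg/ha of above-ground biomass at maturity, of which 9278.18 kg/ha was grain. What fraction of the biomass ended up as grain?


HI = grain_yield / biomass
   = 9278.18 / 17506
   = 0.53


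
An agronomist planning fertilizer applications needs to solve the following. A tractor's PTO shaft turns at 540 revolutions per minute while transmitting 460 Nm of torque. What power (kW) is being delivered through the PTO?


P = 2*pi*n*T / 60000
  = 2*pi * 540 * 460 / 60000
  = 1560743.23 / 60000
  = 26.01 kW


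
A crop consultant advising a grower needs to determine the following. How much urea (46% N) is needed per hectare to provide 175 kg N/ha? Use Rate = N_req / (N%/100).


Rate = N_required / (N_content / 100)
     = 175 / (46 / 100)
     = 175 / 0.46
     = 380.43 kg/ha


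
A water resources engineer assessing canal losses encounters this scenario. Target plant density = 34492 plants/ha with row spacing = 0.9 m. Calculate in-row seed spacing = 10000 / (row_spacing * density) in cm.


spacing = 10000 / (row_sp * density)
        = 10000 / (0.9 * 34492)
        = 10000 / 31042.80
        = 0.32214 m = 32.21 cm


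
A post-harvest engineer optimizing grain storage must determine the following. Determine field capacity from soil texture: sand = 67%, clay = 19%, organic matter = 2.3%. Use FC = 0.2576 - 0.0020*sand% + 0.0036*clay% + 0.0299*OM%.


FC = 0.2576 - 0.0020*67 + 0.0036*19 + 0.0299*2.3
   = 0.2576 - 0.1340 + 0.0684 + 0.0688
   = 0.2608


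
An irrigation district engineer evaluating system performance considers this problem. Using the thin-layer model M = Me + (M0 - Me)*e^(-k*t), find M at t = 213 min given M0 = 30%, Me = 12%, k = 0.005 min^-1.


M = Me + (M0 - Me) * e^(-k*t)
  = 12 + (30 - 12) * e^(-0.005*213)
  = 12 + 18 * e^(-1.065)
  = 12 + 18 * 0.34473
  = 12 + 6.2051
  = 18.21%


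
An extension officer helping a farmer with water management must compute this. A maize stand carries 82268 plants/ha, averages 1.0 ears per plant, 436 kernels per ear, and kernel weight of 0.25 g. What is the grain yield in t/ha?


Y = density * ears * kernels * kw
  = 82268 * 1.0 * 436 * 0.25 g/ha
  = 8967212 g/ha
  = 8967.21 kg/ha = 8.97 t/ha


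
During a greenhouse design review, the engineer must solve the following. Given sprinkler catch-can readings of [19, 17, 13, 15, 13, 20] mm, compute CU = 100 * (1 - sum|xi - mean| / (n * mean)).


xbar = 97 / 6 = 16.167
sum|xi - xbar| = 15
CU = 100 * (1 - 15 / (6 * 16.167))
   = 100 * (1 - 0.1546)
   = 84.54%


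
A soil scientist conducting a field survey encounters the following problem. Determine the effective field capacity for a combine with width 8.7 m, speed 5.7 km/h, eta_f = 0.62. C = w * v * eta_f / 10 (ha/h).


C = w * v * eta_f / 10
  = 8.7 * 5.7 * 0.62 / 10
  = 30.75 / 10
  = 3.07 ha/h


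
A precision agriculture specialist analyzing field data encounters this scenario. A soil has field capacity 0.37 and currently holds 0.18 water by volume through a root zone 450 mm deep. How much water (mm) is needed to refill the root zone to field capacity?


SMD = (FC - theta) * D
    = (0.37 - 0.18) * 450
    = 0.190 * 450
    = 85.50 mm


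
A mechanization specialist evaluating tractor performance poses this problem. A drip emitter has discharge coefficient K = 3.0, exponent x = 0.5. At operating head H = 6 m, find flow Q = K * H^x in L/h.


Q = K * H^x
  = 3.0 * 6^0.5
  = 3.0 * 2.4495
  = 7.35 L/h


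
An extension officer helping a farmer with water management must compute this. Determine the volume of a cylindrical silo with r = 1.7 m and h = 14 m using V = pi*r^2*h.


V = pi * r^2 * h
  = pi * 1.7^2 * 14
  = pi * 2.89 * 14
  = 127.11 m^3


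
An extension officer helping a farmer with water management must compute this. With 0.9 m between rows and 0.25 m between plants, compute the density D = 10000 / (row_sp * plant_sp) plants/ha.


D = 10000 / (row_sp * plant_sp)
  = 10000 / (0.9 * 0.25)
  = 10000 / 0.2250
  = 44444.44 plants/ha


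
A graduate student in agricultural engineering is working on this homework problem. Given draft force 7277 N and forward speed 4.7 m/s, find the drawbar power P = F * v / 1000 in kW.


P = F * v / 1000
  = 7277 * 4.7 / 1000
  = 34201.90 / 1000
  = 34.20 kW


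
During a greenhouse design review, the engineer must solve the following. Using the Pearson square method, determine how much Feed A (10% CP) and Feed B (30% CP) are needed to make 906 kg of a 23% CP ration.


parts_A = CP_b - target = 30 - 23 = 7
parts_B = target - CP_a = 23 - 10 = 13
total_parts = 7 + 13 = 20
Feed A = 906 * 7 / 20 = 317.10 kg
Feed B = 906 * 13 / 20 = 588.90 kg

317.10 kg


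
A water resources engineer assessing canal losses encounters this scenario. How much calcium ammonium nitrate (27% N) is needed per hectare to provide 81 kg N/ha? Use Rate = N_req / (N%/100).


Rate = N_required / (N_content / 100)
     = 81 / (27 / 100)
     = 81 / 0.27
     = 300 kg/ha


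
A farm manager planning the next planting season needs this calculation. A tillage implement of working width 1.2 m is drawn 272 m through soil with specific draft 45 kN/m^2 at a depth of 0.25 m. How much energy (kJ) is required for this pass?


E = k * d * w * L
  = 45 * 0.25 * 1.2 * 272
  = 3672 kJ


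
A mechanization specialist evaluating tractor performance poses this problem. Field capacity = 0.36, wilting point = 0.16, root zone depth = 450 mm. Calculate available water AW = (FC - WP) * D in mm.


AW = (FC - WP) * D
   = (0.36 - 0.16) * 450
   = 0.20 * 450
   = 90 mm


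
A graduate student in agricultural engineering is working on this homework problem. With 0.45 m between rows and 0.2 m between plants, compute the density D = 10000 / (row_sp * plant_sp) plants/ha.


D = 10000 / (row_sp * plant_sp)
  = 10000 / (0.45 * 0.2)
  = 10000 / 0.0900
  = 111111.11 plants/ha


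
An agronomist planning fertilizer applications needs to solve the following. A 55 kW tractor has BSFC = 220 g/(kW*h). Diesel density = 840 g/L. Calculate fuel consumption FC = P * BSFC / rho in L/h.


FC = P * BSFC / rho_fuel
   = 55 * 220 / 840
   = 12100 / 840
   = 14.40 L/h


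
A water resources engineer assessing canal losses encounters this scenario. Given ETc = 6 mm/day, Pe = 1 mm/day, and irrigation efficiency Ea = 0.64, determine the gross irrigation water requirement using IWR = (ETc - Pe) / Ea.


IWR = (ETc - Pe) / Ea
    = (6 - 1) / 0.64
    = 5 / 0.64
    = 7.81 mm/day


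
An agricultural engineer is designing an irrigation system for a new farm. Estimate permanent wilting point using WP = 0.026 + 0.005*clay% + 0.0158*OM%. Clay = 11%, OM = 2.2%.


WP = 0.026 + 0.005*11 + 0.0158*2.2
   = 0.026 + 0.0550 + 0.0348
   = 0.1158


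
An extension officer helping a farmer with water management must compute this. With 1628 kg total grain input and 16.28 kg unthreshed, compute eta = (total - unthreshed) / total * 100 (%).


eta = (total - unthreshed) / total * 100
    = (1628 - 16.28) / 1628 * 100
    = 1611.72 / 1628 * 100
    = 99%


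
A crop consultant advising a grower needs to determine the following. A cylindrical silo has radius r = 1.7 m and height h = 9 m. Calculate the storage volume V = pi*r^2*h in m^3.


V = pi * r^2 * h
  = pi * 1.7^2 * 9
  = pi * 2.89 * 9
  = 81.71 m^3
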